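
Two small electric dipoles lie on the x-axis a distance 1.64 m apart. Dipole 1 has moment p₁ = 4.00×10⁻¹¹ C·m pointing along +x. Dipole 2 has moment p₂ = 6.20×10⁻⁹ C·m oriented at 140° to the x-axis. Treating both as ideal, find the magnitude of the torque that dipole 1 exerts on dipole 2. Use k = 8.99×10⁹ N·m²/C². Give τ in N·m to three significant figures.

The second dipole sits on the axis of the first, so the field there is axial: E₁ = 2kp₁/r³ along +x.
E₁ = 2(8.99×10⁹)(4.00×10⁻¹¹)/(1.64)³ = 0.1630 N/C.
Torque on the second dipole: τ = p₂ E₁ sinθ.
τ = (6.20×10⁻⁹)(0.1630)·sin140° = 6.498×10⁻¹⁰ N·m.

τ ≈ 6.50×10⁻¹⁰ N·m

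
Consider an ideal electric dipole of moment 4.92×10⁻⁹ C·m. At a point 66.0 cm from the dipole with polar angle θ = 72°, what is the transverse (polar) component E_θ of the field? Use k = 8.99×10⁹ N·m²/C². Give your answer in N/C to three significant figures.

For a dipole, E_θ = (kp sinθ)/r³.
kp/r³ = (8.99×10⁹)(4.92×10⁻⁹)/(0.660)³ = 153.8 N/C.
E_θ = 153.8·sin72° = 146.3 N/C.

E_θ ≈ 146 N/C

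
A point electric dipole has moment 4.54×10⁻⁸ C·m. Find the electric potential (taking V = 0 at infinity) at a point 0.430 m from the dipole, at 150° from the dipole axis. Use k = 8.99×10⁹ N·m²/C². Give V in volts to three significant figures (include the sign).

V ≈ -1910 V

The dipole potential is V = kp cosθ / r².
V = (8.99×10⁹)(4.54×10⁻⁸)·cos150° / (0.430)² = -1912 V.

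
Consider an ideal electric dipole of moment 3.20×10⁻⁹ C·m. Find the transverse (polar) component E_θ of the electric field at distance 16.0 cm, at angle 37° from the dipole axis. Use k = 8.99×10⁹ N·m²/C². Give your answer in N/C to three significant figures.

For a dipole, E_θ = (kp sinθ)/r³.
kp/r³ = (8.99×10⁹)(3.20×10⁻⁹)/(0.160)³ = 7023 N/C.
E_θ = 7023·sin37° = 4227 N/C.

E_θ ≈ 4230 N/C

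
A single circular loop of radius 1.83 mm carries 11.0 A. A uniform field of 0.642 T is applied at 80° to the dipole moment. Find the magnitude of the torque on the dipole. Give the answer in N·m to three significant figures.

τ ≈ 7.32×10⁻⁵ N·m

Magnetic moment m = IA = Iπa² = (11.0)·π·(0.00183)² = 1.157×10⁻⁴ A·m².
Torque on a magnetic dipole: τ = mB sinθ.
τ = (1.157×10⁻⁴)(0.642)·sin80° = 7.315×10⁻⁵ N·m.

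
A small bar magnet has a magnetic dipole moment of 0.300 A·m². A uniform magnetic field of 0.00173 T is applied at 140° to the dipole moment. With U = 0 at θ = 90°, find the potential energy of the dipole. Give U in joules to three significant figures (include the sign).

U = −m·B = −mB cosθ.
U = −(0.300)(0.00173)·cos140° = 3.976×10⁻⁴ J.

U ≈ 3.98×10⁻⁴ J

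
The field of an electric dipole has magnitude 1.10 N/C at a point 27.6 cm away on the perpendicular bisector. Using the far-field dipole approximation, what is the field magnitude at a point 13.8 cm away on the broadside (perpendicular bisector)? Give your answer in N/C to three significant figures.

E ≈ 8.80 N/C

Dipole fields scale as 1/r³ in the far field; the geometry is the same at both points.
E₂ = E₁ · (r₁/r₂)³ = 1.10 · (27.6/13.8)³.
(r₁/r₂)³ = (2)³ = 8.
E₂ ≈ 8.800 N/C.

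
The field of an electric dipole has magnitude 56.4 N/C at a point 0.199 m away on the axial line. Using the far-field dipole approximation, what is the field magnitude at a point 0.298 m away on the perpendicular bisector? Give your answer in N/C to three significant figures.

Dipole fields scale as 1/r³ in the far field.
The axial field is twice the equatorial field at the same r, so the geometry factor is 1/2.
E₂ = E₁ · (1/2) · (r₁/r₂)³ = 56.4 · 0.5 · (0.199/0.298)³.
(r₁/r₂)³ = (0.6678)³ = 0.2978.
E₂ ≈ 8.398 N/C.

E ≈ 8.40 N/C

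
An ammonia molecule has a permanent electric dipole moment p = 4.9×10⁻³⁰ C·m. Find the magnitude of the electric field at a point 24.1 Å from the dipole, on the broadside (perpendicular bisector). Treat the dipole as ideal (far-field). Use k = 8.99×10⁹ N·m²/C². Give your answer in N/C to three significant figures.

E ≈ 3.15×10⁶ N/C

On the perpendicular bisector E = kp/r³ (half the axial value at the same distance).
E = (8.99×10⁹)(4.90×10⁻³⁰) / (2.41×10⁻⁹)³ = 3.147×10⁶ N/C.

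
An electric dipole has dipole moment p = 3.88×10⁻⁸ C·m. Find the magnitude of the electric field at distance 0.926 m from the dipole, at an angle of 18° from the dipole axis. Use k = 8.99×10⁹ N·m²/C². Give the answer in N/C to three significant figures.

E ≈ 847 N/C

At angle θ the dipole field magnitude is E = (kp/r³)·√(1 + 3cos²θ).
kp/r³ = (8.99×10⁹)(3.88×10⁻⁸) / (0.926)³ = 439.3 N/C.
√(1 + 3cos²18°) = √(1 + 3·0.9045) = √3.7135 ≈ 1.9271.
E ≈ 439.3 × 1.927 = 846.5 N/C.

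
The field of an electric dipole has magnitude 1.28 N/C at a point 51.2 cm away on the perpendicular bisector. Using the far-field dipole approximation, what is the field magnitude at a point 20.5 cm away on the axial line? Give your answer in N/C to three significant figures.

E ≈ 39.9 N/C

Dipole fields scale as 1/r³ in the far field.
The axial field is twice the equatorial field at the same r, so the geometry factor is 2/1.
E₂ = E₁ · (2/1) · (r₁/r₂)³ = 1.28 · 2 · (51.2/20.5)³.
(r₁/r₂)³ = (2.498)³ = 15.58.
E₂ ≈ 39.88 N/C.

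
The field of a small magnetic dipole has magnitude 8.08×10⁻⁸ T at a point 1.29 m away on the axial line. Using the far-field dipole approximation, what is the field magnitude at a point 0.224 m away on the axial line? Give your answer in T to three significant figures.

Dipole fields scale as 1/r³ in the far field; the geometry is the same at both points.
B₂ = B₁ · (r₁/r₂)³ = 8.08×10⁻⁸ · (1.29/0.224)³.
(r₁/r₂)³ = (5.759)³ = 191.
B₂ ≈ 1.543×10⁻⁵ T.

B ≈ 1.54×10⁻⁵ T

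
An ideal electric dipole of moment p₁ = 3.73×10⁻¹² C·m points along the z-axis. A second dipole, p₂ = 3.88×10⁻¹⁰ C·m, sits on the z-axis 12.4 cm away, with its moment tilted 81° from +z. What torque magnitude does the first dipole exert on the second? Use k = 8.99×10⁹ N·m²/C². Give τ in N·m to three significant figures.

The second dipole sits on the axis of the first, so the field there is axial: E₁ = 2kp₁/r³ along +z.
E₁ = 2(8.99×10⁹)(3.73×10⁻¹²)/(0.124)³ = 35.17 N/C.
Torque on the second dipole: τ = p₂ E₁ sinθ.
τ = (3.88×10⁻¹⁰)(35.17)·sin81° = 1.348×10⁻⁸ N·m.

τ ≈ 1.35×10⁻⁸ N·m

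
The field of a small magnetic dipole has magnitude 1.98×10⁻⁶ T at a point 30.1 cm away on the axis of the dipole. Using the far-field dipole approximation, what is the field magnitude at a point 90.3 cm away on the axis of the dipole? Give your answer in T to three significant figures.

B ≈ 7.33×10⁻⁸ T

Dipole fields scale as 1/r³ in the far field; the geometry is the same at both points.
B₂ = B₁ · (r₁/r₂)³ = 1.98×10⁻⁶ · (30.1/90.3)³.
(r₁/r₂)³ = (0.3333)³ = 0.03704.
B₂ ≈ 7.333×10⁻⁸ T.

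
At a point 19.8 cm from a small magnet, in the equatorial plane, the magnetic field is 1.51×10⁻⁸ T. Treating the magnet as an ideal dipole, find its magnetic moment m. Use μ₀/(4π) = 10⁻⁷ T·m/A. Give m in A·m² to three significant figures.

m ≈ 0.00117 A·m²

In the equatorial plane B = (μ₀/4π)·m/r³, so m = Br³·4π/(μ₀).
m = (1.51×10⁻⁸)·(0.198)³ / (10⁻⁷) = 0.001172 A·m².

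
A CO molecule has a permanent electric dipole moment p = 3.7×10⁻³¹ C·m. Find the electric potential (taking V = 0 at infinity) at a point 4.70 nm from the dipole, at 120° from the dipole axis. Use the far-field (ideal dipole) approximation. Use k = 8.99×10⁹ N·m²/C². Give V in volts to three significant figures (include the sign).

V ≈ -7.53×10⁻⁵ V

The dipole potential is V = kp cosθ / r².
V = (8.99×10⁹)(3.70×10⁻³¹)·cos120° / (4.70×10⁻⁹)² = -7.529×10⁻⁵ V.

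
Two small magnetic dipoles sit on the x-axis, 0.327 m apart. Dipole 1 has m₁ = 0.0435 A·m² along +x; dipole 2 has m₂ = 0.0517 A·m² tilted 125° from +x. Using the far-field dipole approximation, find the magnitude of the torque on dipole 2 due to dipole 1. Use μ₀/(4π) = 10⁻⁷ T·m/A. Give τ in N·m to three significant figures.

Dipole B is on the axis of dipole A, so B₁ there is axial: B₁ = (μ₀/4π)·2m₁/r³ along +x.
B₁ = 2(10⁻⁷)(0.0435)/(0.327)³ = 2.488×10⁻⁷ T.
τ = m₂ B₁ sinθ.
τ = (0.0517)(2.488×10⁻⁷)·sin125° = 1.054×10⁻⁸ N·m.

τ ≈ 1.05×10⁻⁸ N·m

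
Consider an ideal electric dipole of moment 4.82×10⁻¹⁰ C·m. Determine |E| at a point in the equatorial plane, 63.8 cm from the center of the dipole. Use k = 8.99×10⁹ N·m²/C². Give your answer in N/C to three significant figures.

E ≈ 16.7 N/C

On the perpendicular bisector E = kp/r³ (half the axial value at the same distance).
E = (8.99×10⁹)(4.82×10⁻¹⁰) / (0.638)³ = 16.69 N/C.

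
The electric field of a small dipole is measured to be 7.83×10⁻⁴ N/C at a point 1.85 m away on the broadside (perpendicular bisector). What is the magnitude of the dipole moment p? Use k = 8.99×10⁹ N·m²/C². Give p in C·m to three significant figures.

In the equatorial plane E = kp/r³, so p = Er³/(k).
p = (7.83×10⁻⁴)·(1.85)³ / (8.99×10⁹) = 5.515×10⁻¹³ C·m.

p ≈ 5.51×10⁻¹³ C·m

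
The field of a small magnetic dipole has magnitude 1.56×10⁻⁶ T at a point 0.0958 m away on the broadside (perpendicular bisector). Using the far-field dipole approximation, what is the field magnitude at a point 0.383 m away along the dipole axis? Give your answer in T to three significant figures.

Dipole fields scale as 1/r³ in the far field.
The axial field is twice the equatorial field at the same r, so the geometry factor is 2/1.
B₂ = B₁ · (2/1) · (r₁/r₂)³ = 1.56×10⁻⁶ · 2 · (0.0958/0.383)³.
(r₁/r₂)³ = (0.2501)³ = 0.01565.
B₂ ≈ 4.883×10⁻⁸ T.

B ≈ 4.88×10⁻⁸ T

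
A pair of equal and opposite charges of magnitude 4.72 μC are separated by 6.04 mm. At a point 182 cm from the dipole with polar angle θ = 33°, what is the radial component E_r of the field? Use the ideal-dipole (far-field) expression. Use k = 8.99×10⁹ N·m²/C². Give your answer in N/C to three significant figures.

Dipole moment p = qd = (4.72×10⁻⁶ C)(0.00604 m) = 2.851×10⁻⁸ C·m.
For a dipole, E_r = (2kp cosθ)/r³.
kp/r³ = (8.99×10⁹)(2.851×10⁻⁸)/(1.82)³ = 42.52 N/C.
E_r = 2·42.52·cos33° = 71.31 N/C.

E_r ≈ 71.3 N/C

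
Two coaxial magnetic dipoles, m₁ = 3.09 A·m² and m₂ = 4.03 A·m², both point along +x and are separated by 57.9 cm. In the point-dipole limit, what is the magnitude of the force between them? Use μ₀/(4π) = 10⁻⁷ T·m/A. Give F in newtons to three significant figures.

On-axis B of dipole 1: B = (μ₀/4π)·2m₁/r³. Force on dipole 2: F = m₂·dB/dr.
dB/dr = −(μ₀/4π)·6m₁/r⁴, so |F| = (μ₀/4π)·6m₁m₂/r⁴.
F = 6(10⁻⁷)(3.09)(4.03)/(0.579)⁴ = 6.648×10⁻⁵ N.

F ≈ 6.65×10⁻⁵ N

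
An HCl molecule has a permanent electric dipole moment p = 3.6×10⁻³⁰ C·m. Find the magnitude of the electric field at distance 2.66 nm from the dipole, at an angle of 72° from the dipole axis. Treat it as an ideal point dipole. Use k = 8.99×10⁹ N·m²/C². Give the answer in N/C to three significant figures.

At angle θ the dipole field magnitude is E = (kp/r³)·√(1 + 3cos²θ).
kp/r³ = (8.99×10⁹)(3.60×10⁻³⁰) / (2.66×10⁻⁹)³ = 1.720×10⁶ N/C.
√(1 + 3cos²72°) = √(1 + 3·0.0955) = √1.2865 ≈ 1.1342.
E ≈ 1.720×10⁶ × 1.134 = 1.950×10⁶ N/C.

E ≈ 1.95×10⁶ N/C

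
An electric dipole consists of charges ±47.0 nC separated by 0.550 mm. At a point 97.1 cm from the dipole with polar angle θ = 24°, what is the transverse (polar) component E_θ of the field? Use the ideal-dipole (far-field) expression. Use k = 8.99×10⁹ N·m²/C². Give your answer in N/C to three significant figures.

E_θ ≈ 0.103 N/C

Dipole moment p = qd = (4.70×10⁻⁸ C)(5.50×10⁻⁴ m) = 2.585×10⁻¹¹ C·m.
For a dipole, E_θ = (kp sinθ)/r³.
kp/r³ = (8.99×10⁹)(2.585×10⁻¹¹)/(0.971)³ = 0.2538 N/C.
E_θ = 0.2538·sin24° = 0.1032 N/C.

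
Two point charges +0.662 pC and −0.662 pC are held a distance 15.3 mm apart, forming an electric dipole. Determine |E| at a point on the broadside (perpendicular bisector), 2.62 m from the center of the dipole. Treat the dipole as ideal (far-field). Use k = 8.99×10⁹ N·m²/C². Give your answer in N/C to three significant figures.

Dipole moment p = qd = (6.62×10⁻¹³ C)(0.0153 m) = 1.013×10⁻¹⁴ C·m.
In the equatorial plane E = kp/r³.
E = (8.99×10⁹)(1.013×10⁻¹⁴) / (2.62)³ = 5.064×10⁻⁶ N/C.

E ≈ 5.06×10⁻⁶ N/C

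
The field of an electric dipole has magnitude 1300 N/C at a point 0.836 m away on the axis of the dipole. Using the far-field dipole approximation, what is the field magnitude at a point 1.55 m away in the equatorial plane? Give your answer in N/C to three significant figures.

Dipole fields scale as 1/r³ in the far field.
The axial field is twice the equatorial field at the same r, so the geometry factor is 1/2.
E₂ = E₁ · (1/2) · (r₁/r₂)³ = 1300 · 0.5 · (0.836/1.55)³.
(r₁/r₂)³ = (0.5394)³ = 0.1569.
E₂ ≈ 102.0 N/C.

E ≈ 102 N/C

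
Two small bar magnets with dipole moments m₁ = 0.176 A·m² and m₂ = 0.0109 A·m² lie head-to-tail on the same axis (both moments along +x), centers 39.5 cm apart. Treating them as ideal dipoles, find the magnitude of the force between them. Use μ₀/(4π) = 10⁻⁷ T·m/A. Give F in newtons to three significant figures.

On-axis B of dipole 1: B = (μ₀/4π)·2m₁/r³. Force on dipole 2: F = m₂·dB/dr.
dB/dr = −(μ₀/4π)·6m₁/r⁴, so |F| = (μ₀/4π)·6m₁m₂/r⁴.
F = 6(10⁻⁷)(0.176)(0.0109)/(0.395)⁴ = 4.728×10⁻⁸ N.

F ≈ 4.73×10⁻⁸ N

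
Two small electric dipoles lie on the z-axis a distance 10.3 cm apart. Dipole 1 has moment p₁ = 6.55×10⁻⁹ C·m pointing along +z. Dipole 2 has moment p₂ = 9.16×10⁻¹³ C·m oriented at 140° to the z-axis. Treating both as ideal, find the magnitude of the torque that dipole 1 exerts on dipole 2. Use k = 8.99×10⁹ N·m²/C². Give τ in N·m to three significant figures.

The second dipole sits on the axis of the first, so the field there is axial: E₁ = 2kp₁/r³ along +z.
E₁ = 2(8.99×10⁹)(6.55×10⁻⁹)/(0.103)³ = 1.078×10⁵ N/C.
Torque on the second dipole: τ = p₂ E₁ sinθ.
τ = (9.16×10⁻¹³)(1.078×10⁵)·sin140° = 6.346×10⁻⁸ N·m.

τ ≈ 6.35×10⁻⁸ N·m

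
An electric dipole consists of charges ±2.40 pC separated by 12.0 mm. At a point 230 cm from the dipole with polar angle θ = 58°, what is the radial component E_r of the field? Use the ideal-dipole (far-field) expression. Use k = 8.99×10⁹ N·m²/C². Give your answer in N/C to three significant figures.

E_r ≈ 2.26×10⁻⁵ N/C

Dipole moment p = qd = (2.40×10⁻¹² C)(0.0120 m) = 2.88×10⁻¹⁴ C·m.
For a dipole, E_r = (2kp cosθ)/r³.
kp/r³ = (8.99×10⁹)(2.88×10⁻¹⁴)/(2.30)³ = 2.128×10⁻⁵ N/C.
E_r = 2·2.128×10⁻⁵·cos58° = 2.255×10⁻⁵ N/C.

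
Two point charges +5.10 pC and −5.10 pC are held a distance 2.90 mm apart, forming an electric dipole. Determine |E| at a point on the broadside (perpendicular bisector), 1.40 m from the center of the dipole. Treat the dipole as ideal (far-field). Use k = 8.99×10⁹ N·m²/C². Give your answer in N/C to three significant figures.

E ≈ 4.85×10⁻⁵ N/C

Dipole moment p = qd = (5.10×10⁻¹² C)(0.00290 m) = 1.479×10⁻¹⁴ C·m.
In the equatorial plane E = kp/r³.
E = (8.99×10⁹)(1.479×10⁻¹⁴) / (1.40)³ = 4.846×10⁻⁵ N/C.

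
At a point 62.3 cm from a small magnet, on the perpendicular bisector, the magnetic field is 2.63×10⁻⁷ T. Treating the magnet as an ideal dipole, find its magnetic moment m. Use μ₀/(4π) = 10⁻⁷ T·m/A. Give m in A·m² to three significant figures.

In the equatorial plane B = (μ₀/4π)·m/r³, so m = Br³·4π/(μ₀).
m = (2.63×10⁻⁷)·(0.623)³ / (10⁻⁷) = 0.6359 A·m².

m ≈ 0.636 A·m²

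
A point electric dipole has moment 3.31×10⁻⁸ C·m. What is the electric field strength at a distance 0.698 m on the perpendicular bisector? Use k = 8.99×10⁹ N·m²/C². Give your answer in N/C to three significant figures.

E ≈ 875 N/C

In the equatorial plane E = kp/r³.
E = (8.99×10⁹)(3.31×10⁻⁸) / (0.698)³ = 875.0 N/C.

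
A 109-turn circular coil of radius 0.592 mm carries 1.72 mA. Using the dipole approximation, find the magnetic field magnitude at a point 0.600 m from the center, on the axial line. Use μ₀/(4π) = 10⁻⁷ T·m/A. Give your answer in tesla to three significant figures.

m = NIA = NIπa² = 109·(0.00172)·π·(5.92×10⁻⁴)² = 2.064×10⁻⁷ A·m².
On axis B = (μ₀/4π)·2m/r³.
B = 2·(10⁻⁷)·(2.064×10⁻⁷) / (0.600)³ = 1.911×10⁻¹³ T.

B ≈ 1.91×10⁻¹³ T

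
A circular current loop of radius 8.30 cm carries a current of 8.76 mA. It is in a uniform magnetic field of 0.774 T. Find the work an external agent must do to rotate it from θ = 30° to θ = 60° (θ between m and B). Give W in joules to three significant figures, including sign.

Magnetic moment m = IA = Iπa² = (0.00876)·π·(0.0830)² = 1.896×10⁻⁴ A·m².
W_ext = ΔU = −mB cosθ₂ + mB cosθ₁ = mB(cosθ₁ − cosθ₂).
W = (1.896×10⁻⁴)(0.774)·(cos30° − cos60°) = (1.468×10⁻⁴)·(+0.3660) = 5.371×10⁻⁵ J.

W ≈ 5.37×10⁻⁵ J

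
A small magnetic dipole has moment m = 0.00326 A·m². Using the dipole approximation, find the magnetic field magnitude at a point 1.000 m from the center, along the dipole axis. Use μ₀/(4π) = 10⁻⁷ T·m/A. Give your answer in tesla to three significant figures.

On axis B = (μ₀/4π)·2m/r³.
B = 2·(10⁻⁷)·(0.00326) / (1.00)³ = 6.520×10⁻¹⁰ T.

B ≈ 6.52×10⁻¹⁰ T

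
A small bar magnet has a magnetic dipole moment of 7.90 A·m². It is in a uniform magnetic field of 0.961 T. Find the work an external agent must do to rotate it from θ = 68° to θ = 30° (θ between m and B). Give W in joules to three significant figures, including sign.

W_ext = ΔU = −mB cosθ₂ + mB cosθ₁ = mB(cosθ₁ − cosθ₂).
W = (7.90)(0.961)·(cos68° − cos30°) = (7.592)·(-0.4914) = -3.731 J.

W ≈ -3.73 J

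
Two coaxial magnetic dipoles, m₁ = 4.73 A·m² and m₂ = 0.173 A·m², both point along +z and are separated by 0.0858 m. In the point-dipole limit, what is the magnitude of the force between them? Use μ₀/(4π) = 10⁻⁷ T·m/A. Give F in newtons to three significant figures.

F ≈ 0.00906 N

On-axis B of dipole 1: B = (μ₀/4π)·2m₁/r³. Force on dipole 2: F = m₂·dB/dr.
dB/dr = −(μ₀/4π)·6m₁/r⁴, so |F| = (μ₀/4π)·6m₁m₂/r⁴.
F = 6(10⁻⁷)(4.73)(0.173)/(0.0858)⁴ = 0.009060 N.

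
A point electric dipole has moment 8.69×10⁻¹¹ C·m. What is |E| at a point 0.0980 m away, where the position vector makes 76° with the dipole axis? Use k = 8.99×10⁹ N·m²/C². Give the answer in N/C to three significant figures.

E ≈ 900 N/C

At angle θ the dipole field magnitude is E = (kp/r³)·√(1 + 3cos²θ).
kp/r³ = (8.99×10⁹)(8.69×10⁻¹¹) / (0.0980)³ = 830.0 N/C.
√(1 + 3cos²76°) = √(1 + 3·0.0585) = √1.1756 ≈ 1.0842.
E ≈ 830.0 × 1.084 = 900.0 N/C.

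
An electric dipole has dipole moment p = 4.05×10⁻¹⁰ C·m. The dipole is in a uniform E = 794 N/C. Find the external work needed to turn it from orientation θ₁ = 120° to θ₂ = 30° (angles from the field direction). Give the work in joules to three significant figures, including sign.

W ≈ -4.39×10⁻⁷ J

W_ext = ΔU = U(θ₂) − U(θ₁) = −pE cosθ₂ − (−pE cosθ₁) = pE(cosθ₁ − cosθ₂).
W = (4.05×10⁻¹⁰)(794)·(cos120° − cos30°) = (3.216×10⁻⁷)·(-1.3660) = -4.393×10⁻⁷ J.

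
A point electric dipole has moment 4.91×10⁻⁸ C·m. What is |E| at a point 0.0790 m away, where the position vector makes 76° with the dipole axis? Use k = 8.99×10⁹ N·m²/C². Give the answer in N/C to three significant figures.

At angle θ the dipole field magnitude is E = (kp/r³)·√(1 + 3cos²θ).
kp/r³ = (8.99×10⁹)(4.91×10⁻⁸) / (0.0790)³ = 8.953×10⁵ N/C.
√(1 + 3cos²76°) = √(1 + 3·0.0585) = √1.1756 ≈ 1.0842.
E ≈ 8.953×10⁵ × 1.084 = 9.707×10⁵ N/C.

E ≈ 9.71×10⁵ N/C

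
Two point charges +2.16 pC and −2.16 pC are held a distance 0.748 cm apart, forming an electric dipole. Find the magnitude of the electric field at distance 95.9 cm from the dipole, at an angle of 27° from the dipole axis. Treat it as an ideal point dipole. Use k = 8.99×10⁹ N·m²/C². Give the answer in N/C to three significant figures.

E ≈ 3.03×10⁻⁴ N/C

Dipole moment p = qd = (2.16×10⁻¹² C)(0.00748 m) = 1.616×10⁻¹⁴ C·m.
At angle θ the dipole field magnitude is E = (kp/r³)·√(1 + 3cos²θ).
kp/r³ = (8.99×10⁹)(1.616×10⁻¹⁴) / (0.959)³ = 1.647×10⁻⁴ N/C.
√(1 + 3cos²27°) = √(1 + 3·0.7939) = √3.3817 ≈ 1.8389.
E ≈ 1.647×10⁻⁴ × 1.839 = 3.029×10⁻⁴ N/C.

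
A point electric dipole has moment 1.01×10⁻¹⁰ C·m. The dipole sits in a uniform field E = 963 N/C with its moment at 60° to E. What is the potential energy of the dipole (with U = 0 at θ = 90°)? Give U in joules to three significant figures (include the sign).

U = −p·E = −pE cosθ.
U = −(1.01×10⁻¹⁰)(963)·cos60° = -4.863×10⁻⁸ J.

U ≈ -4.86×10⁻⁸ J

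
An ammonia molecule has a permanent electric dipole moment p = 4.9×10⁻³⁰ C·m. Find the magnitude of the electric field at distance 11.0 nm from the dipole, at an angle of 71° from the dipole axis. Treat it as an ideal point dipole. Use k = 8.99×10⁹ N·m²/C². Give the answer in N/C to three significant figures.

At angle θ the dipole field magnitude is E = (kp/r³)·√(1 + 3cos²θ).
kp/r³ = (8.99×10⁹)(4.90×10⁻³⁰) / (1.10×10⁻⁸)³ = 3.310×10⁴ N/C.
√(1 + 3cos²71°) = √(1 + 3·0.1060) = √1.3180 ≈ 1.1480.
E ≈ 3.310×10⁴ × 1.148 = 3.800×10⁴ N/C.

E ≈ 3.80×10⁴ N/C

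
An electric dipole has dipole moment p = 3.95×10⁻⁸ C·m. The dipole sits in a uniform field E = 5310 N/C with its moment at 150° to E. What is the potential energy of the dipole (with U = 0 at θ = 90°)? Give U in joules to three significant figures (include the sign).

U = −p·E = −pE cosθ.
U = −(3.95×10⁻⁸)(5310)·cos150° = 1.816×10⁻⁴ J.

U ≈ 1.82×10⁻⁴ J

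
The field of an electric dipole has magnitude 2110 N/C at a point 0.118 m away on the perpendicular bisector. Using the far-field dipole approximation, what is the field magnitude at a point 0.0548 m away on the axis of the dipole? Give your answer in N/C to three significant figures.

Dipole fields scale as 1/r³ in the far field.
The axial field is twice the equatorial field at the same r, so the geometry factor is 2/1.
E₂ = E₁ · (2/1) · (r₁/r₂)³ = 2110 · 2 · (0.118/0.0548)³.
(r₁/r₂)³ = (2.153)³ = 9.984.
E₂ ≈ 4.213×10⁴ N/C.

E ≈ 4.21×10⁴ N/C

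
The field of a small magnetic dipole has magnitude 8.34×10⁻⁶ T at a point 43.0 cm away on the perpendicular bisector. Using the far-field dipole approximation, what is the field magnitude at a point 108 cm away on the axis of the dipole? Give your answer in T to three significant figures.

Dipole fields scale as 1/r³ in the far field.
The axial field is twice the equatorial field at the same r, so the geometry factor is 2/1.
B₂ = B₁ · (2/1) · (r₁/r₂)³ = 8.34×10⁻⁶ · 2 · (43.0/108)³.
(r₁/r₂)³ = (0.3981)³ = 0.06312.
B₂ ≈ 1.053×10⁻⁶ T.

B ≈ 1.05×10⁻⁶ T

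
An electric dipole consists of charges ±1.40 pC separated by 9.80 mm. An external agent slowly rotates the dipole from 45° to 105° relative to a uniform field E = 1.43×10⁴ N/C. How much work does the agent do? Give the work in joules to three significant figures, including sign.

W ≈ 1.90×10⁻¹⁰ J

Dipole moment p = qd = (1.40×10⁻¹² C)(0.00980 m) = 1.372×10⁻¹⁴ C·m.
W_ext = ΔU = U(θ₂) − U(θ₁) = −pE cosθ₂ − (−pE cosθ₁) = pE(cosθ₁ − cosθ₂).
W = (1.372×10⁻¹⁴)(1.43×10⁴)·(cos45° − cos105°) = (1.962×10⁻¹⁰)·(+0.9659) = 1.895×10⁻¹⁰ J.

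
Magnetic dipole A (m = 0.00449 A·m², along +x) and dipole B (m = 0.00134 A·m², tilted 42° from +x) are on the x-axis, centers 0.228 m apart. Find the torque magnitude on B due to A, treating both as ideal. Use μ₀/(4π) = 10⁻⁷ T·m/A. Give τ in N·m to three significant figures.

Dipole B is on the axis of dipole A, so B₁ there is axial: B₁ = (μ₀/4π)·2m₁/r³ along +x.
B₁ = 2(10⁻⁷)(0.00449)/(0.228)³ = 7.577×10⁻⁸ T.
τ = m₂ B₁ sinθ.
τ = (0.00134)(7.577×10⁻⁸)·sin42° = 6.793×10⁻¹¹ N·m.

τ ≈ 6.79×10⁻¹¹ N·m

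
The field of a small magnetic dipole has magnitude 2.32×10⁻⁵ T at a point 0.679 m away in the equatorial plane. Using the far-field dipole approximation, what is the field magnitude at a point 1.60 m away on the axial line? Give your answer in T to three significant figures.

Dipole fields scale as 1/r³ in the far field.
The axial field is twice the equatorial field at the same r, so the geometry factor is 2/1.
B₂ = B₁ · (2/1) · (r₁/r₂)³ = 2.32×10⁻⁵ · 2 · (0.679/1.60)³.
(r₁/r₂)³ = (0.4244)³ = 0.07643.
B₂ ≈ 3.546×10⁻⁶ T.

B ≈ 3.55×10⁻⁶ T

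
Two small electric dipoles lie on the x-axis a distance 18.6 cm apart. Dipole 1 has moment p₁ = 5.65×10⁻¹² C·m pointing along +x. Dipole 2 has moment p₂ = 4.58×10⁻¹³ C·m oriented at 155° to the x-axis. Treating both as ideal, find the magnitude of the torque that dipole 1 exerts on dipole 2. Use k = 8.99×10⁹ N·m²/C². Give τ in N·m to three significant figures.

τ ≈ 3.06×10⁻¹² N·m

The second dipole sits on the axis of the first, so the field there is axial: E₁ = 2kp₁/r³ along +x.
E₁ = 2(8.99×10⁹)(5.65×10⁻¹²)/(0.186)³ = 15.79 N/C.
Torque on the second dipole: τ = p₂ E₁ sinθ.
τ = (4.58×10⁻¹³)(15.79)·sin155° = 3.056×10⁻¹² N·m.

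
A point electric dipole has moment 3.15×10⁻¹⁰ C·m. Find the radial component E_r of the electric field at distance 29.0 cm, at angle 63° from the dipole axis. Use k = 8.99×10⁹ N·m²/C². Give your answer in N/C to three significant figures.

E_r ≈ 105 N/C

For a dipole, E_r = (2kp cosθ)/r³.
kp/r³ = (8.99×10⁹)(3.15×10⁻¹⁰)/(0.290)³ = 116.1 N/C.
E_r = 2·116.1·cos63° = 105.4 N/C.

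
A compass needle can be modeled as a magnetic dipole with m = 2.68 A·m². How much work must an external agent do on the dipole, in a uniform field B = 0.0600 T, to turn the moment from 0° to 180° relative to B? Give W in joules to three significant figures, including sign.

W_ext = ΔU = −mB cosθ₂ + mB cosθ₁ = mB(cosθ₁ − cosθ₂).
W = (2.68)(0.0600)·(cos0° − cos180°) = (0.1608)·(+2.0000) = 0.3216 J.

W ≈ 0.322 J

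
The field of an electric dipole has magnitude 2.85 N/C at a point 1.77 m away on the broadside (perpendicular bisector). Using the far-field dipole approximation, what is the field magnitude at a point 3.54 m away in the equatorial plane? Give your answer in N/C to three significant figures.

Dipole fields scale as 1/r³ in the far field; the geometry is the same at both points.
E₂ = E₁ · (r₁/r₂)³ = 2.85 · (1.77/3.54)³.
(r₁/r₂)³ = (0.5)³ = 0.125.
E₂ ≈ 0.3562 N/C.

E ≈ 0.356 N/C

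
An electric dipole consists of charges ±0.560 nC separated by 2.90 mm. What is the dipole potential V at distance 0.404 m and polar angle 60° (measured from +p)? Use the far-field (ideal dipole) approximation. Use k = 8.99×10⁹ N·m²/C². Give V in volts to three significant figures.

V ≈ 0.0447 V

Dipole moment p = qd = (5.60×10⁻¹⁰ C)(0.00290 m) = 1.624×10⁻¹² C·m.
The dipole potential is V = kp cosθ / r².
V = (8.99×10⁹)(1.624×10⁻¹²)·cos60° / (0.404)² = 0.04473 V.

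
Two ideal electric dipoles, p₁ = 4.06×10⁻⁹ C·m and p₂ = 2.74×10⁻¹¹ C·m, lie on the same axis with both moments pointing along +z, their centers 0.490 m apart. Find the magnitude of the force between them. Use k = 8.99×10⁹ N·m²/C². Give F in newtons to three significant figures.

On-axis field of dipole 1 at distance r: E = 2kp₁/r³. Force on dipole 2 is F = p₂·dE/dr (gradient along axis).
dE/dr = −6kp₁/r⁴, so |F| = 6kp₁p₂/r⁴ (attractive for aligned moments).
F = 6(8.99×10⁹)(4.06×10⁻⁹)(2.74×10⁻¹¹)/(0.490)⁴ = 1.041×10⁻⁷ N.

F ≈ 1.04×10⁻⁷ N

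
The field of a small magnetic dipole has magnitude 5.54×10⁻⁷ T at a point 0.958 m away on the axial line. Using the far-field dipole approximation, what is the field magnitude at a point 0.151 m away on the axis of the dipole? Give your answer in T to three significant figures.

B ≈ 1.41×10⁻⁴ T

Dipole fields scale as 1/r³ in the far field; the geometry is the same at both points.
B₂ = B₁ · (r₁/r₂)³ = 5.54×10⁻⁷ · (0.958/0.151)³.
(r₁/r₂)³ = (6.344)³ = 255.4.
B₂ ≈ 1.415×10⁻⁴ T.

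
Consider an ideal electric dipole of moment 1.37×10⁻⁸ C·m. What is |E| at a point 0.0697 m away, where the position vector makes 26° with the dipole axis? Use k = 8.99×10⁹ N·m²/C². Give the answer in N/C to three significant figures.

E ≈ 6.73×10⁵ N/C

At angle θ the dipole field magnitude is E = (kp/r³)·√(1 + 3cos²θ).
kp/r³ = (8.99×10⁹)(1.37×10⁻⁸) / (0.0697)³ = 3.637×10⁵ N/C.
√(1 + 3cos²26°) = √(1 + 3·0.8078) = √3.4235 ≈ 1.8503.
E ≈ 3.637×10⁵ × 1.850 = 6.730×10⁵ N/C.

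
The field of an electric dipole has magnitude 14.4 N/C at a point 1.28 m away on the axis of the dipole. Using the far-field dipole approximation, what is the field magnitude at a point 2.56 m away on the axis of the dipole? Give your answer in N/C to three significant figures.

Dipole fields scale as 1/r³ in the far field; the geometry is the same at both points.
E₂ = E₁ · (r₁/r₂)³ = 14.4 · (1.28/2.56)³.
(r₁/r₂)³ = (0.5)³ = 0.125.
E₂ ≈ 1.800 N/C.

E ≈ 1.80 N/C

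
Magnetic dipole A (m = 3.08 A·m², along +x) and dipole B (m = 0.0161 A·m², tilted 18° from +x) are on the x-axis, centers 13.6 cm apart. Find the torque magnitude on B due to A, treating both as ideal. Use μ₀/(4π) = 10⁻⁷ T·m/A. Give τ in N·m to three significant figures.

Dipole B is on the axis of dipole A, so B₁ there is axial: B₁ = (μ₀/4π)·2m₁/r³ along +x.
B₁ = 2(10⁻⁷)(3.08)/(0.136)³ = 2.449×10⁻⁴ T.
τ = m₂ B₁ sinθ.
τ = (0.0161)(2.449×10⁻⁴)·sin18° = 1.218×10⁻⁶ N·m.

τ ≈ 1.22×10⁻⁶ N·m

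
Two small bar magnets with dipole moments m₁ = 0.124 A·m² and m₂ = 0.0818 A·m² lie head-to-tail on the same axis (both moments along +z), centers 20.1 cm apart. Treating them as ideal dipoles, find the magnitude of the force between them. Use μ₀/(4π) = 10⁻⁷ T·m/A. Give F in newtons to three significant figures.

F ≈ 3.73×10⁻⁶ N

On-axis B of dipole 1: B = (μ₀/4π)·2m₁/r³. Force on dipole 2: F = m₂·dB/dr.
dB/dr = −(μ₀/4π)·6m₁/r⁴, so |F| = (μ₀/4π)·6m₁m₂/r⁴.
F = 6(10⁻⁷)(0.124)(0.0818)/(0.201)⁴ = 3.729×10⁻⁶ N.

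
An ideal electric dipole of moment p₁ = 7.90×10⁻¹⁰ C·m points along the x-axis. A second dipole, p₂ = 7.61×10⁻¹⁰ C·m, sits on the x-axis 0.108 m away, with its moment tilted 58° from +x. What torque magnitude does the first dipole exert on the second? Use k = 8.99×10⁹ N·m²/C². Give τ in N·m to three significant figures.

τ ≈ 7.28×10⁻⁶ N·m

The second dipole sits on the axis of the first, so the field there is axial: E₁ = 2kp₁/r³ along +x.
E₁ = 2(8.99×10⁹)(7.90×10⁻¹⁰)/(0.108)³ = 1.128×10⁴ N/C.
Torque on the second dipole: τ = p₂ E₁ sinθ.
τ = (7.61×10⁻¹⁰)(1.128×10⁴)·sin58° = 7.277×10⁻⁶ N·m.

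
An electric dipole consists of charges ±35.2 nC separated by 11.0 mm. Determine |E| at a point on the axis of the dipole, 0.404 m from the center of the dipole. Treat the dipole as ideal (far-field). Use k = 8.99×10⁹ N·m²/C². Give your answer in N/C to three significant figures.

Dipole moment p = qd = (3.52×10⁻⁸ C)(0.0110 m) = 3.872×10⁻¹⁰ C·m.
On the dipole axis E = 2kp/r³.
E = 2·(8.99×10⁹)(3.872×10⁻¹⁰) / (0.404)³ = 105.6 N/C.

E ≈ 106 N/C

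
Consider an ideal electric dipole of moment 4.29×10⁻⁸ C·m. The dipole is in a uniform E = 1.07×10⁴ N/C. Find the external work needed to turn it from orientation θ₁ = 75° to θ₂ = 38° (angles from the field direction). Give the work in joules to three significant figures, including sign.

W_ext = ΔU = U(θ₂) − U(θ₁) = −pE cosθ₂ − (−pE cosθ₁) = pE(cosθ₁ − cosθ₂).
W = (4.29×10⁻⁸)(1.07×10⁴)·(cos75° − cos38°) = (4.590×10⁻⁴)·(-0.5292) = -2.429×10⁻⁴ J.

W ≈ -2.43×10⁻⁴ J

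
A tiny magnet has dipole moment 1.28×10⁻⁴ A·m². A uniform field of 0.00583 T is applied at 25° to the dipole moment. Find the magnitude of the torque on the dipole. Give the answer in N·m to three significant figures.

Torque on a magnetic dipole: τ = mB sinθ.
τ = (1.28×10⁻⁴)(0.00583)·sin25° = 3.154×10⁻⁷ N·m.

τ ≈ 3.15×10⁻⁷ N·m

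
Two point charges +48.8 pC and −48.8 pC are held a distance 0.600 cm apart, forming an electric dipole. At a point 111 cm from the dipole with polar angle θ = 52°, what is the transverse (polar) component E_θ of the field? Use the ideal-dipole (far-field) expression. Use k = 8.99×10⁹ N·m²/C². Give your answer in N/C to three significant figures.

Dipole moment p = qd = (4.88×10⁻¹¹ C)(0.00600 m) = 2.928×10⁻¹³ C·m.
For a dipole, E_θ = (kp sinθ)/r³.
kp/r³ = (8.99×10⁹)(2.928×10⁻¹³)/(1.11)³ = 0.001925 N/C.
E_θ = 0.001925·sin52° = 0.001517 N/C.

E_θ ≈ 0.00152 N/C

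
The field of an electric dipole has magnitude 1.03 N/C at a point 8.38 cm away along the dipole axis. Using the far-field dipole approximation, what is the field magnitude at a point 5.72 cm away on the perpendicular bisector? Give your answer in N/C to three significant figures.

Dipole fields scale as 1/r³ in the far field.
The axial field is twice the equatorial field at the same r, so the geometry factor is 1/2.
E₂ = E₁ · (1/2) · (r₁/r₂)³ = 1.03 · 0.5 · (8.38/5.72)³.
(r₁/r₂)³ = (1.465)³ = 3.144.
E₂ ≈ 1.619 N/C.

E ≈ 1.62 N/C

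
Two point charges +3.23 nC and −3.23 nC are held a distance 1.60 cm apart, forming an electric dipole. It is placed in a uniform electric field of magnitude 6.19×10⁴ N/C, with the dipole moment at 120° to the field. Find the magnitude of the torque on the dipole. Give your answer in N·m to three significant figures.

τ ≈ 2.77×10⁻⁶ N·m

Dipole moment p = qd = (3.23×10⁻⁹ C)(0.0160 m) = 5.168×10⁻¹¹ C·m.
Torque on an electric dipole: τ = pE sinθ.
τ = (5.168×10⁻¹¹)(6.19×10⁴)·sin120° = 2.770×10⁻⁶ N·m.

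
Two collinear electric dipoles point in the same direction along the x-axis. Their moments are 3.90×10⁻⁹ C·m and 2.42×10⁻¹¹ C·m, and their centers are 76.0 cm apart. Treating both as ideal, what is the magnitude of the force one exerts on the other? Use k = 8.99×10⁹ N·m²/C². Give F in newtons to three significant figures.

On-axis field of dipole 1 at distance r: E = 2kp₁/r³. Force on dipole 2 is F = p₂·dE/dr (gradient along axis).
dE/dr = −6kp₁/r⁴, so |F| = 6kp₁p₂/r⁴ (attractive for aligned moments).
F = 6(8.99×10⁹)(3.90×10⁻⁹)(2.42×10⁻¹¹)/(0.760)⁴ = 1.526×10⁻⁸ N.

F ≈ 1.53×10⁻⁸ N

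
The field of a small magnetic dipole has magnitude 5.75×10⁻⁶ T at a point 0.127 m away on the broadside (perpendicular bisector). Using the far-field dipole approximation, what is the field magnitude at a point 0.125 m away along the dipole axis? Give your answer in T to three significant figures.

B ≈ 1.21×10⁻⁵ T

Dipole fields scale as 1/r³ in the far field.
The axial field is twice the equatorial field at the same r, so the geometry factor is 2/1.
B₂ = B₁ · (2/1) · (r₁/r₂)³ = 5.75×10⁻⁶ · 2 · (0.127/0.125)³.
(r₁/r₂)³ = (1.016)³ = 1.049.
B₂ ≈ 1.206×10⁻⁵ T.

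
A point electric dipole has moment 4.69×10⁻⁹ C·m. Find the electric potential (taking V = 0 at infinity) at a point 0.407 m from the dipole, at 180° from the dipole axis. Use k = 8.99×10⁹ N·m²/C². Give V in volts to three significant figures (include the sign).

V ≈ -255 V

The dipole potential is V = kp cosθ / r².
V = (8.99×10⁹)(4.69×10⁻⁹)·cos180° / (0.407)² = -254.5 V.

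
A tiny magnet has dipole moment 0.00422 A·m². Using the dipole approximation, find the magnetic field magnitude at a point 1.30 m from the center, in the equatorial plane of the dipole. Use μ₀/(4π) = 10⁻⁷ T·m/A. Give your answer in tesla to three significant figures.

In the equatorial plane B = (μ₀/4π)·m/r³ (half the axial value).
B = (10⁻⁷)·(0.00422) / (1.30)³ = 1.921×10⁻¹⁰ T.

B ≈ 1.92×10⁻¹⁰ T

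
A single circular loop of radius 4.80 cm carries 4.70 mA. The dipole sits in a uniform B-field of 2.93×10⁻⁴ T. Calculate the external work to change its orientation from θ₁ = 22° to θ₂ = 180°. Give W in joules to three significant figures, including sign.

Magnetic moment m = IA = Iπa² = (0.00470)·π·(0.0480)² = 3.402×10⁻⁵ A·m².
W_ext = ΔU = −mB cosθ₂ + mB cosθ₁ = mB(cosθ₁ − cosθ₂).
W = (3.402×10⁻⁵)(2.93×10⁻⁴)·(cos22° − cos180°) = (9.968×10⁻⁹)·(+1.9272) = 1.921×10⁻⁸ J.

W ≈ 1.92×10⁻⁸ J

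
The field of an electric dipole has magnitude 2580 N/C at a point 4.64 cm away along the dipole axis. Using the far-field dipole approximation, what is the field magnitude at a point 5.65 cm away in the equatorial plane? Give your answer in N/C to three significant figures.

E ≈ 714 N/C

Dipole fields scale as 1/r³ in the far field.
The axial field is twice the equatorial field at the same r, so the geometry factor is 1/2.
E₂ = E₁ · (1/2) · (r₁/r₂)³ = 2580 · 0.5 · (4.64/5.65)³.
(r₁/r₂)³ = (0.8212)³ = 0.5539.
E₂ ≈ 714.5 N/C.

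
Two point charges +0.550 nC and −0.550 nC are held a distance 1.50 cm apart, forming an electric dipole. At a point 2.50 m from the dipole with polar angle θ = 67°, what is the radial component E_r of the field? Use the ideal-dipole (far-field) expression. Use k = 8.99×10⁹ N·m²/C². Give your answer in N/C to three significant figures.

E_r ≈ 0.00371 N/C

Dipole moment p = qd = (5.50×10⁻¹⁰ C)(0.0150 m) = 8.25×10⁻¹² C·m.
For a dipole, E_r = (2kp cosθ)/r³.
kp/r³ = (8.99×10⁹)(8.25×10⁻¹²)/(2.50)³ = 0.004747 N/C.
E_r = 2·0.004747·cos67° = 0.003709 N/C.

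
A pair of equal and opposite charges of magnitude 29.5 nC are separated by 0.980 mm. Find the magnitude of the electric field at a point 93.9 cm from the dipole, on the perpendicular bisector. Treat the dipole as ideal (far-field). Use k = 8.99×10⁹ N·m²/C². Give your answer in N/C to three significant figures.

Dipole moment p = qd = (2.95×10⁻⁸ C)(9.80×10⁻⁴ m) = 2.891×10⁻¹¹ C·m.
On the perpendicular bisector E = kp/r³ (half the axial value at the same distance).
E = (8.99×10⁹)(2.891×10⁻¹¹) / (0.939)³ = 0.3139 N/C.

E ≈ 0.314 N/C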